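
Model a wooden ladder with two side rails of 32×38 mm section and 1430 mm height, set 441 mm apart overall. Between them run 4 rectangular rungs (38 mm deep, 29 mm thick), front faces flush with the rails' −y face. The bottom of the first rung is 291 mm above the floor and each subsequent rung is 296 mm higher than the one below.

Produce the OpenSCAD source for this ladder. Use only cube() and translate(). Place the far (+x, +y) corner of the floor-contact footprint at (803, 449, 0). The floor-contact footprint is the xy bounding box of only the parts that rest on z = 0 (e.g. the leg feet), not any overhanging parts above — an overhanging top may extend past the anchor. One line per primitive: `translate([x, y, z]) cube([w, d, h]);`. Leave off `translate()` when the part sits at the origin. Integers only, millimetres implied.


// rung span = 441 - 2*32 = 377
// rung[k] z = 291 + k*296
translate([362, 411, 0]) cube([32, 38, 1430]);
translate([771, 411, 0]) cube([32, 38, 1430]);
translate([394, 411, 291]) cube([377, 38, 29]);
translate([394, 411, 587]) cube([377, 38, 29]);
translate([394, 411, 883]) cube([377, 38, 29]);
translate([394, 411, 1179]) cube([377, 38, 29]);


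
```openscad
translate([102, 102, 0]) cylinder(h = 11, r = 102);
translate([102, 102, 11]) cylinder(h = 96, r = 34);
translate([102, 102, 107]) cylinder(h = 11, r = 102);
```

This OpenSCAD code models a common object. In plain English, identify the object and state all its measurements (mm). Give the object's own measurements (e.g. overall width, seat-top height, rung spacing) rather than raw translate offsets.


A spool: two coaxial disc flanges of radius 102 mm and thickness 11 mm, joined by a core cylinder of radius 34 mm and height 96 mm. The lower flange rests on z = 0 and the three cylinders share a vertical axis.


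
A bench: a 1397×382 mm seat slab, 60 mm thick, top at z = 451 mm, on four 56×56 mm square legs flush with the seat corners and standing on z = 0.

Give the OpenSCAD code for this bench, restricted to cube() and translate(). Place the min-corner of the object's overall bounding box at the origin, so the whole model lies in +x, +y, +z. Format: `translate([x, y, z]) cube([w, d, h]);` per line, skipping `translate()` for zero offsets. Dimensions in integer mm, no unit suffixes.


translate([0, 0, 391]) cube([1397, 382, 60]);
cube([56, 56, 391]);
translate([0, 326, 0]) cube([56, 56, 391]);
translate([1341, 0, 0]) cube([56, 56, 391]);
translate([1341, 326, 0]) cube([56, 56, 391]);


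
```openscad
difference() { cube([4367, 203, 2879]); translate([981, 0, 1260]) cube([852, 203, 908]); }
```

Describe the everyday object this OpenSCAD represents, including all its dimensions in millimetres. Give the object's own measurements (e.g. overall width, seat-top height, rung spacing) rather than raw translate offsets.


A wall 4367 mm long (x), 203 mm thick (y), 2879 mm tall, with a rectangular window opening cut through it. The opening is 852 mm wide and 908 mm tall; its sill is at z = 1260 mm and its near (−x) edge is 981 mm from the wall's −x end. The opening passes through the full wall thickness.


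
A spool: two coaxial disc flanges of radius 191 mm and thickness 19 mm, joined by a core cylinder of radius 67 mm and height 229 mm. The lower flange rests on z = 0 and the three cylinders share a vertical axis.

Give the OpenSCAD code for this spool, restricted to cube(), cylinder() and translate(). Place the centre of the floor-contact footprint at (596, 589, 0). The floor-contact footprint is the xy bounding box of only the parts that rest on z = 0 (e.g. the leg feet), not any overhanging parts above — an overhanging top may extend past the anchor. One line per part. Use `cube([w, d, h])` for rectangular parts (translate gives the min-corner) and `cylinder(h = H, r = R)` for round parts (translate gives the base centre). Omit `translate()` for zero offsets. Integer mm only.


translate([596, 589, 0]) cylinder(h = 19, r = 191);
translate([596, 589, 19]) cylinder(h = 229, r = 67);
translate([596, 589, 248]) cylinder(h = 19, r = 191);


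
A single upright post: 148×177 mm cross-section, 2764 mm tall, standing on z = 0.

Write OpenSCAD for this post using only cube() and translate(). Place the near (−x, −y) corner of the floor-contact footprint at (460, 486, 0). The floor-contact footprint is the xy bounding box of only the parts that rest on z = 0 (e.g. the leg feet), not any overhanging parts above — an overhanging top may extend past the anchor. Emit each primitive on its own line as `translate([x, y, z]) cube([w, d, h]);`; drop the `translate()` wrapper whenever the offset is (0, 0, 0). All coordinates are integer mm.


translate([460, 486, 0]) cube([148, 177, 2764]);


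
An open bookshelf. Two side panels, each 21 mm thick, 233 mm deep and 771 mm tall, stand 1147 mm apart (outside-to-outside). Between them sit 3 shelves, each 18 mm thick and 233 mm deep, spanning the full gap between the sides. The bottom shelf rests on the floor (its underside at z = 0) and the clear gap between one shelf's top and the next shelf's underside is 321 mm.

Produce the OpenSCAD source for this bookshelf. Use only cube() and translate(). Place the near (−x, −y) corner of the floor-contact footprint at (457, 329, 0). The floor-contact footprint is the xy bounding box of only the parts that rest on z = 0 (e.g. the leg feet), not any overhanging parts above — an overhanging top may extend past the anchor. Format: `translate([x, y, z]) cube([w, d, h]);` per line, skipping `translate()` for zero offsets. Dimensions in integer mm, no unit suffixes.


translate([457, 329, 0]) cube([21, 233, 771]);
translate([1583, 329, 0]) cube([21, 233, 771]);
translate([478, 329, 0]) cube([1105, 233, 18]);
translate([478, 329, 339]) cube([1105, 233, 18]);
translate([478, 329, 678]) cube([1105, 233, 18]);


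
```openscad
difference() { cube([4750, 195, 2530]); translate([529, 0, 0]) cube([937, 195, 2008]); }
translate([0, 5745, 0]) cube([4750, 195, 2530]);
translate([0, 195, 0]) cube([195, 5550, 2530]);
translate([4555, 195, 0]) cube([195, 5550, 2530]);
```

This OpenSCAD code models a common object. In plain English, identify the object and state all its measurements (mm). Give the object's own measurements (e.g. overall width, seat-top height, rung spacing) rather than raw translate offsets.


A single room: four walls, each 2530 mm tall and 195 mm thick, enclosing an outside footprint 4750×5940 mm (x × y), no floor or roof. The front and back walls (−y and +y sides) run the full x-width; the side walls fit between their inner faces. A door opening 937 mm wide and 2008 mm tall is cut through the front wall from the floor up, its −x edge 529 mm from the wall's −x end.


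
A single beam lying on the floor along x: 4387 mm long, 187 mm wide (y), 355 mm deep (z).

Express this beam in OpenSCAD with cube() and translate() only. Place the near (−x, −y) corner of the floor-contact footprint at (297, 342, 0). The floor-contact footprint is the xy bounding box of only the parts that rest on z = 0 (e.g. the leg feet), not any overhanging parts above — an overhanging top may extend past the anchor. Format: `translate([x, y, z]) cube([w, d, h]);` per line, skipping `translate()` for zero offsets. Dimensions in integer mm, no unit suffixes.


translate([297, 342, 0]) cube([4387, 187, 355]);


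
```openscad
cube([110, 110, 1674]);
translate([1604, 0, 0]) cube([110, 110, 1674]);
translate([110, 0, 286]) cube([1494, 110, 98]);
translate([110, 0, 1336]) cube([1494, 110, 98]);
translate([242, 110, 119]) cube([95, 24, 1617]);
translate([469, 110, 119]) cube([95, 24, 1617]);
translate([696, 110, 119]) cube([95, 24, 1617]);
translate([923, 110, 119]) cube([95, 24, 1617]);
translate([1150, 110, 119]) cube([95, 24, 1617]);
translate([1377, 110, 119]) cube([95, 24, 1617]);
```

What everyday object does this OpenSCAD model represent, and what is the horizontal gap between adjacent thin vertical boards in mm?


A fence section. The picket gap is 132 mm.

Two posts, two rails, 6 pickets — a fence section. Span 1494 mm holds 6 pickets of 95 mm with 7 equal gaps: ⌊(1494 − 6·95) / 7⌋ = 132 mm.


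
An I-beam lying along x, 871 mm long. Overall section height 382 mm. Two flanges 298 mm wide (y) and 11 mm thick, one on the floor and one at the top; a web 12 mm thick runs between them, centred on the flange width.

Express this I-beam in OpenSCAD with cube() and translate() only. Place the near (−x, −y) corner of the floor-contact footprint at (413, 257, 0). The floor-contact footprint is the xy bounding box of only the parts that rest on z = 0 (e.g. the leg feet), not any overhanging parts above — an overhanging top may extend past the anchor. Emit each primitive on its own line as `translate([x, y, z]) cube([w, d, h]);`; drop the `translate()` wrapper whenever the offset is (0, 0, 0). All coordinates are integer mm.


translate([413, 257, 0]) cube([871, 298, 11]);
translate([413, 400, 11]) cube([871, 12, 360]);
translate([413, 257, 371]) cube([871, 298, 11]);


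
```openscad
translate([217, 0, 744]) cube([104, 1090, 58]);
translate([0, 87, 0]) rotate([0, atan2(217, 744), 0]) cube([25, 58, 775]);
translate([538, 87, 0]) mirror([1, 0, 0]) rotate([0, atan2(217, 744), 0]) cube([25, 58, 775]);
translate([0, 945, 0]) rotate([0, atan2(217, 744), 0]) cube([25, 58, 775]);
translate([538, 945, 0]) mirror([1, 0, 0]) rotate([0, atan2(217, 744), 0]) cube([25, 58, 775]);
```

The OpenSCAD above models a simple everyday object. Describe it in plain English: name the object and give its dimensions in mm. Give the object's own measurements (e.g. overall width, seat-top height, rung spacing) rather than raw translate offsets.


A sawhorse. A 104×1090×58 mm beam (x, y, z) sits on two A-frame leg pairs. Each pair is two raked legs of 25×58 mm section (58 mm along y) splaying symmetrically in x. Each leg rises 744 mm vertically over 217 mm of horizontal reach and is 775 mm long along its own axis. Every leg's outer bottom edge rests on the floor and its outer top edge meets a bottom edge of the beam — the left legs (tilting toward +x) meet the beam's −x bottom edge, the right legs (their mirror images, tilting toward −x) meet its +x bottom edge — so the leg tops tuck under the beam, the beam's underside is 744 mm above the floor, and the feet are 538 mm apart outside-to-outside with the beam centred between them. The two leg pairs are set in 87 mm from either end of the beam.


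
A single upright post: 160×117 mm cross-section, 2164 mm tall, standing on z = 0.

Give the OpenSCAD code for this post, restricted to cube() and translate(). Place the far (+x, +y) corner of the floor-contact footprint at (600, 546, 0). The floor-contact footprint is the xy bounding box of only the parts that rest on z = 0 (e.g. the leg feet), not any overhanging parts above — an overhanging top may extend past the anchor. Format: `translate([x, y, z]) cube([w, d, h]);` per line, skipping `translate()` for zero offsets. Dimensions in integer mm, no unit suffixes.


translate([440, 429, 0]) cube([160, 117, 2164]);


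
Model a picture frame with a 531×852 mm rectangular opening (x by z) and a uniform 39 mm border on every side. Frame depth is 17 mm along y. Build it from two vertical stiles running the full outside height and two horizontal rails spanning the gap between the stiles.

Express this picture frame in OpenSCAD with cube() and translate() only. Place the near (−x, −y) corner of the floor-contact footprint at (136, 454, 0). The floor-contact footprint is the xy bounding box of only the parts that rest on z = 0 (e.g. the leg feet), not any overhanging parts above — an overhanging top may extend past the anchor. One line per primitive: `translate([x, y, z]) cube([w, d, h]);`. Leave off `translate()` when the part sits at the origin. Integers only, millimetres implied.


translate([136, 454, 0]) cube([39, 17, 930]);
translate([706, 454, 0]) cube([39, 17, 930]);
translate([175, 454, 0]) cube([531, 17, 39]);
translate([175, 454, 891]) cube([531, 17, 39]);


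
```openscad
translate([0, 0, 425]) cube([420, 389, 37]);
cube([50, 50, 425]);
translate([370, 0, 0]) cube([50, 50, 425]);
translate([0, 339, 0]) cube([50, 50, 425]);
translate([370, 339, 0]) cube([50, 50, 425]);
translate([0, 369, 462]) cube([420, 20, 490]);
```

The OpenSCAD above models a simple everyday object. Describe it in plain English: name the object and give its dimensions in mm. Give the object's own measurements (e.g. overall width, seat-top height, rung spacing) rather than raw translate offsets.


A chair. The seat is a 420×389×37 mm slab with its top at z = 462 mm, on four 50×50 mm corner legs (flush with the seat edges, standing on z = 0). A flat backrest 20 mm thick, 490 mm tall, spans the full seat width and rises from the seat top along its +y edge, rear face flush with the rear of the seat.


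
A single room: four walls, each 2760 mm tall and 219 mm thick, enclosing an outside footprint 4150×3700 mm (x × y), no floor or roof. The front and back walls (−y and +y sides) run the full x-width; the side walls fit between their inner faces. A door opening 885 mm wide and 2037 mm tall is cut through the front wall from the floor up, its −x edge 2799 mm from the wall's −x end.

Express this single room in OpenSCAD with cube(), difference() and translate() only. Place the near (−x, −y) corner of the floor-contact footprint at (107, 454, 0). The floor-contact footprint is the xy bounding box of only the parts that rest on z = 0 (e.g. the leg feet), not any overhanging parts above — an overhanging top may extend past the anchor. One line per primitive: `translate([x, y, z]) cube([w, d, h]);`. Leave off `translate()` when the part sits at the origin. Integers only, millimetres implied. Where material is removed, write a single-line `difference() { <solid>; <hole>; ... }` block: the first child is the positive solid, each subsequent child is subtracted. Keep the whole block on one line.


difference() { translate([107, 454, 0]) cube([4150, 219, 2760]); translate([2906, 454, 0]) cube([885, 219, 2037]); }
translate([107, 3935, 0]) cube([4150, 219, 2760]);
translate([107, 673, 0]) cube([219, 3262, 2760]);
translate([4038, 673, 0]) cube([219, 3262, 2760]);


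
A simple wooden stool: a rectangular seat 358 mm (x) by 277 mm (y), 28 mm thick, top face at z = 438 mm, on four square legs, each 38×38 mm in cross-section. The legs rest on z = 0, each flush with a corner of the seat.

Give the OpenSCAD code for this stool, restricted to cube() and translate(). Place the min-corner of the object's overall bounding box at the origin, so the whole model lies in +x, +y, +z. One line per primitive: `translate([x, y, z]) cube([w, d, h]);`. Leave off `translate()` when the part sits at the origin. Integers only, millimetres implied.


translate([0, 0, 410]) cube([358, 277, 28]);
cube([38, 38, 410]);
translate([320, 0, 0]) cube([38, 38, 410]);
translate([0, 239, 0]) cube([38, 38, 410]);
translate([320, 239, 0]) cube([38, 38, 410]);


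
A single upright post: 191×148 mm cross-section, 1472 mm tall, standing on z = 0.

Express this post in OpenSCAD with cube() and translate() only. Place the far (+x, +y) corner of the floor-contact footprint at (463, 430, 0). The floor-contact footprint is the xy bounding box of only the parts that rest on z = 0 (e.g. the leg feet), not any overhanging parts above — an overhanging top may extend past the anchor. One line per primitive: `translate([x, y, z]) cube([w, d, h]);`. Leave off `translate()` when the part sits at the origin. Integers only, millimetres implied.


translate([272, 282, 0]) cube([191, 148, 1472]);


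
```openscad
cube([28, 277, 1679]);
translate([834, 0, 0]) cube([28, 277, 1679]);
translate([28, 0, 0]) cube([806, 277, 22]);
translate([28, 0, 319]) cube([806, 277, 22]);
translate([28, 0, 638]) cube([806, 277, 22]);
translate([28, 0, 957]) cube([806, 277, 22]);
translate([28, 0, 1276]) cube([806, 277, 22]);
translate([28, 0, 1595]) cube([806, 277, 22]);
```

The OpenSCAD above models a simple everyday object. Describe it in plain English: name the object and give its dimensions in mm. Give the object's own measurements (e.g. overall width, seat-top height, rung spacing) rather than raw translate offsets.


An open bookshelf. Two side panels, each 28 mm thick, 277 mm deep and 1679 mm tall, stand 862 mm apart (outside-to-outside). Between them sit 6 shelves, each 22 mm thick and 277 mm deep, spanning the full gap between the sides. The bottom shelf rests on the floor (its underside at z = 0) and the clear gap between one shelf's top and the next shelf's underside is 297 mm.


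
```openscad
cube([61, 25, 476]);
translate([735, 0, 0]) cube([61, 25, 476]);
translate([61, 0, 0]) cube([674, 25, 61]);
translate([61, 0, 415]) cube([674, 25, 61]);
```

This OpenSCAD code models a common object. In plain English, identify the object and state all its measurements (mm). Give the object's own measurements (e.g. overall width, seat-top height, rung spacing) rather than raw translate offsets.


A rectangular picture frame lying in the x–z plane (depth along y). The opening is 674 mm wide (x) by 354 mm tall (z), surrounded by a border 61 mm wide on all four sides. The frame is 25 mm deep and is made of two full-height vertical stiles with two horizontal rails fitted between them.


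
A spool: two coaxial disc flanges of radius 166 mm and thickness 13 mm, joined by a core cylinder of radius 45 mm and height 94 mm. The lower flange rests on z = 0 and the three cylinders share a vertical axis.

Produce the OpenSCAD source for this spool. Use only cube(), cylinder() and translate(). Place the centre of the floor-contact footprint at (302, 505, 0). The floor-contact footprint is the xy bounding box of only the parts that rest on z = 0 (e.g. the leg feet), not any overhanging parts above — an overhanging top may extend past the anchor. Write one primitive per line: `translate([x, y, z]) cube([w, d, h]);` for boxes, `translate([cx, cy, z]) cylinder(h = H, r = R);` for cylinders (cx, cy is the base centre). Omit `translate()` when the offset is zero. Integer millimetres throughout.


translate([302, 505, 0]) cylinder(h = 13, r = 166);
translate([302, 505, 13]) cylinder(h = 94, r = 45);
translate([302, 505, 107]) cylinder(h = 13, r = 166);


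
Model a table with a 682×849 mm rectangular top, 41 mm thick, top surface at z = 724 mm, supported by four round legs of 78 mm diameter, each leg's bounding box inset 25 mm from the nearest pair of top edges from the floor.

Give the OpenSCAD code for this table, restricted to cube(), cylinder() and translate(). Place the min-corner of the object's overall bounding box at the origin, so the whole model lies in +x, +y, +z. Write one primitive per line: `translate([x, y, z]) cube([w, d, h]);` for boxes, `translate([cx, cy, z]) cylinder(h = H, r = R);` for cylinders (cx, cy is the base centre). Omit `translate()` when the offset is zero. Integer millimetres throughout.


translate([0, 0, 683]) cube([682, 849, 41]);
translate([64, 64, 0]) cylinder(h = 683, r = 39);
translate([618, 64, 0]) cylinder(h = 683, r = 39);
translate([64, 785, 0]) cylinder(h = 683, r = 39);
translate([618, 785, 0]) cylinder(h = 683, r = 39);


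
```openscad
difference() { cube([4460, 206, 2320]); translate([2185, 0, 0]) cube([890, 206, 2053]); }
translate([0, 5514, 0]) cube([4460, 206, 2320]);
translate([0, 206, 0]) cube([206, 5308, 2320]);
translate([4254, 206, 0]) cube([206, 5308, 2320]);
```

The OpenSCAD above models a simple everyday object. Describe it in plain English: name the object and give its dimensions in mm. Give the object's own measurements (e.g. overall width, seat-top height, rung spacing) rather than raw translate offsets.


A single room: four walls, each 2320 mm tall and 206 mm thick, enclosing an outside footprint 4460×5720 mm (x × y), no floor or roof. The front and back walls (−y and +y sides) run the full x-width; the side walls fit between their inner faces. A door opening 890 mm wide and 2053 mm tall is cut through the front wall from the floor up, its −x edge 2185 mm from the wall's −x end.


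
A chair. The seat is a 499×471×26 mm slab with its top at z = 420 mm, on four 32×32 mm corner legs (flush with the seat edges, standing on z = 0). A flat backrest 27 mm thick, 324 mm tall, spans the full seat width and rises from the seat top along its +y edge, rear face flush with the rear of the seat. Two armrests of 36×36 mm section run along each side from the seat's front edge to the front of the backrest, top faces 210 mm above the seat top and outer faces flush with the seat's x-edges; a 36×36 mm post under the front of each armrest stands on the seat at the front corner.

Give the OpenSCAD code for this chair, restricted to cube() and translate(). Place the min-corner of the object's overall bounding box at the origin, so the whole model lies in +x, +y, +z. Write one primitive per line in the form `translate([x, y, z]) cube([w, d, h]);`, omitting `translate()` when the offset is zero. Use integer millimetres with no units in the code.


// leg_h = 420 - 26 = 394
// arm post h = 210 - 36 = 174
translate([0, 0, 394]) cube([499, 471, 26]);
cube([32, 32, 394]);
translate([467, 0, 0]) cube([32, 32, 394]);
translate([0, 439, 0]) cube([32, 32, 394]);
translate([467, 439, 0]) cube([32, 32, 394]);
translate([0, 444, 420]) cube([499, 27, 324]);
translate([0, 0, 594]) cube([36, 444, 36]);
translate([463, 0, 594]) cube([36, 444, 36]);
translate([0, 0, 420]) cube([36, 36, 174]);
translate([463, 0, 420]) cube([36, 36, 174]);


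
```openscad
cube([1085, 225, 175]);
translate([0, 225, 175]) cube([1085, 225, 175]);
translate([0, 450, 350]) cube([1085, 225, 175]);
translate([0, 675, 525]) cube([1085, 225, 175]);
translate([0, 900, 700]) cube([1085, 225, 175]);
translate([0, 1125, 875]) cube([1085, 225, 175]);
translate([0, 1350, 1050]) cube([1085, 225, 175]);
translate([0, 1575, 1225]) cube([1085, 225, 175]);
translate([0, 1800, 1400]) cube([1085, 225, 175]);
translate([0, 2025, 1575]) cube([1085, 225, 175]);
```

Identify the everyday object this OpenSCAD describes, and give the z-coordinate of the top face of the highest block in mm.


A staircase. The total rise is 1750 mm.

10 identical blocks, each offset up and back from the previous — a staircase. Each step is 175 mm tall and there are 10 of them, so the total rise is 10 × 175 = 1750 mm.


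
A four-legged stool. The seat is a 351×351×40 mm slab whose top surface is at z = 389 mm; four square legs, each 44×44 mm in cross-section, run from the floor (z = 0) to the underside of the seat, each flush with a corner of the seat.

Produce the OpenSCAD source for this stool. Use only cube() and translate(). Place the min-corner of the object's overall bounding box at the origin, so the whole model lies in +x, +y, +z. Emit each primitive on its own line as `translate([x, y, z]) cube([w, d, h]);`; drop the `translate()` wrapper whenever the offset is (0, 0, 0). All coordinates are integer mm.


// leg_h = 389 - 40 = 349
translate([0, 0, 349]) cube([351, 351, 40]);
cube([44, 44, 349]);
translate([307, 0, 0]) cube([44, 44, 349]);
translate([0, 307, 0]) cube([44, 44, 349]);
translate([307, 307, 0]) cube([44, 44, 349]);


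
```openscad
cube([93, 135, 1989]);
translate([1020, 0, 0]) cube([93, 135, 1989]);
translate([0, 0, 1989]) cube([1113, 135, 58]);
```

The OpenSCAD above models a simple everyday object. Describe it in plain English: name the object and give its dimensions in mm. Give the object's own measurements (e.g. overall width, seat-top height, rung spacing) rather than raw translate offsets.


A door frame. The clear opening is 927 mm wide and 1989 mm high. Two 93 mm wide jambs, 135 mm deep, stand either side of the opening from the floor to the top of the opening. A 58 mm thick head sits across the top of both jambs, spanning the full outside width of the frame.


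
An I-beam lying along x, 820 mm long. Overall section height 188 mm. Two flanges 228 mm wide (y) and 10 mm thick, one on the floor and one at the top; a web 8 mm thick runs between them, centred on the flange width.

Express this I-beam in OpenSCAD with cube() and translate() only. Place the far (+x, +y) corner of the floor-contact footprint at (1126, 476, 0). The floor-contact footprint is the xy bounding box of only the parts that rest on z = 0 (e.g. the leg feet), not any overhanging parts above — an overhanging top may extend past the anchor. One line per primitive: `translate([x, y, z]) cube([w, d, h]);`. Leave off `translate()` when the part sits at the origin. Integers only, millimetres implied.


translate([306, 248, 0]) cube([820, 228, 10]);
translate([306, 358, 10]) cube([820, 8, 168]);
translate([306, 248, 178]) cube([820, 228, 10]);


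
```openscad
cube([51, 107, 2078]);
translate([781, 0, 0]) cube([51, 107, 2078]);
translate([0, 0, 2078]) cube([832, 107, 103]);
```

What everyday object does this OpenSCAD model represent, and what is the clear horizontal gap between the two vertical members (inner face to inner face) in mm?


A door frame. The clear opening width is 730 mm.

Two 2078 mm tall posts with a header on top — a door frame. The left jamb is 51 mm wide at x = 0; the right jamb starts at x = 781. The clear opening is 781 − 51 = 730 mm.


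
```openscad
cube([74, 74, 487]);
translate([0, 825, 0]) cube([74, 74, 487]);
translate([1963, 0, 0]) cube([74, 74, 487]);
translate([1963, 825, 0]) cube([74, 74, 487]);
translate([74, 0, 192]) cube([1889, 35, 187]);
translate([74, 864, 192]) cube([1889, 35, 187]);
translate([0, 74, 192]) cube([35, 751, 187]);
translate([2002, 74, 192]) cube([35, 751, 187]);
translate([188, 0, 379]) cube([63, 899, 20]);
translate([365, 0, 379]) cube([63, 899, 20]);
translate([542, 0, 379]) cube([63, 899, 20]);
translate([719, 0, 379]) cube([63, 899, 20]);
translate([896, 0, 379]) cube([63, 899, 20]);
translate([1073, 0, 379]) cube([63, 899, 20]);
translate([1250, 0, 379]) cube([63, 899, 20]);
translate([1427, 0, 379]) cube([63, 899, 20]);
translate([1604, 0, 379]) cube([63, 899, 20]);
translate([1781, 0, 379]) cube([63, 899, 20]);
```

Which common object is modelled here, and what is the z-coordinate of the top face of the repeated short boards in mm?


A bed frame. The slat-top height is 399 mm.

Four posts, four rails, and a row of slats — a bed frame. Slats sit on the rails at z = 192 + 187 = 379; with slat thickness 20, the top is 399 mm.


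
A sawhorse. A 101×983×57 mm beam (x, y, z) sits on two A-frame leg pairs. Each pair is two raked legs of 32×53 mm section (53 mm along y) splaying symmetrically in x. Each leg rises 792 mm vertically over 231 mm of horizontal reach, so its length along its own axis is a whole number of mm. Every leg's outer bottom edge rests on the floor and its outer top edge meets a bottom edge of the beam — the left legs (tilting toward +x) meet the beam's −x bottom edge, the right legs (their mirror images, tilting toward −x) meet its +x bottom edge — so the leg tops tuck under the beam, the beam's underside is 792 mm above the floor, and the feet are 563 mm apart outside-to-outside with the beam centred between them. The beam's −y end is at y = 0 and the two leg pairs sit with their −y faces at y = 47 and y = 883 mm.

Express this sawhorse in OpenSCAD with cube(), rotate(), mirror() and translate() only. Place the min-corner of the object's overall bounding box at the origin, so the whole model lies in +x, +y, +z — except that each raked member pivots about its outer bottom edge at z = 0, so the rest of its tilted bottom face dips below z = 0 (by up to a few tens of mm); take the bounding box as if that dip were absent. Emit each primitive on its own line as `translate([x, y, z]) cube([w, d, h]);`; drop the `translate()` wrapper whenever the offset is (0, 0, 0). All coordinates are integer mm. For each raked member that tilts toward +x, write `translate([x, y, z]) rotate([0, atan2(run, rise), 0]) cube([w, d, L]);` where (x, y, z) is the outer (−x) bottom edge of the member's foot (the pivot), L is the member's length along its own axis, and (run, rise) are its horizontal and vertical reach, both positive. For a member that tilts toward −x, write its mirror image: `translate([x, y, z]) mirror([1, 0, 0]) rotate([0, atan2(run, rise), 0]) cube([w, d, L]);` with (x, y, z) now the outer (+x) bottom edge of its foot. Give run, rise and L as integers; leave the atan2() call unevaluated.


// leg length = √(231² + 792²) = 825
// right-leg outer foot x = 2·231 + 101 = 563
// beam min-corner = (231, 0, 792)
translate([231, 0, 792]) cube([101, 983, 57]);
translate([0, 47, 0]) rotate([0, atan2(231, 792), 0]) cube([32, 53, 825]);
translate([563, 47, 0]) mirror([1, 0, 0]) rotate([0, atan2(231, 792), 0]) cube([32, 53, 825]);
translate([0, 883, 0]) rotate([0, atan2(231, 792), 0]) cube([32, 53, 825]);
translate([563, 883, 0]) mirror([1, 0, 0]) rotate([0, atan2(231, 792), 0]) cube([32, 53, 825]);


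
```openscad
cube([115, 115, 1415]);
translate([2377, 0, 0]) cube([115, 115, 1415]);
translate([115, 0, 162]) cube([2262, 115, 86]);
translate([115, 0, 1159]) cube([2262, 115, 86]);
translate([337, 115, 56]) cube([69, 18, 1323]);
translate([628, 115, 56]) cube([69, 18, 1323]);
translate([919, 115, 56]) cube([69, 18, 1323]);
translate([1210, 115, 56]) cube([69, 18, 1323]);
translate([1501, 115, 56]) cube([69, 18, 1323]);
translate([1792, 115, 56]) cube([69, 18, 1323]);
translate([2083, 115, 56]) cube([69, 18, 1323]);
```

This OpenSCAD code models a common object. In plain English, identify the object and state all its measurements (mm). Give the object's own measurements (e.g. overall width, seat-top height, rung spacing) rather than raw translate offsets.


A fence section. Two 115×115 mm posts, 1415 mm tall, stand on the floor with a clear span of 2262 mm between their inner faces. Two horizontal rails of 115×86 mm section span the gap between the posts with their undersides at z = 162 mm and z = 1159 mm, flush with the posts' −y face. 7 pickets, each 69 mm wide, 18 mm thick and 1323 mm tall, are fixed to the +y face of the rails with their bottoms at z = 56 mm, spaced across the span with a 222 mm gap after the −x post and between neighbouring pickets, with 225 mm left before the +x post.


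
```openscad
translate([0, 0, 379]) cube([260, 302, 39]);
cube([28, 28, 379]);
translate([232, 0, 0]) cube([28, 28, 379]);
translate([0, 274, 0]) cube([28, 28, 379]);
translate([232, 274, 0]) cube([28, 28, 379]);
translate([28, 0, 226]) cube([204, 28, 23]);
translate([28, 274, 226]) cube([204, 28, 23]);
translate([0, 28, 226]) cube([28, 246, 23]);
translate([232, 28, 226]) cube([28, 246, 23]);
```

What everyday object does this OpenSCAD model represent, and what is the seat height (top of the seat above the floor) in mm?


A stool. The seat height is 418 mm.

A 260×302×39 slab at z = 379 on four corner posts — a stool. The seat top is 379 + 39 = 418 mm.


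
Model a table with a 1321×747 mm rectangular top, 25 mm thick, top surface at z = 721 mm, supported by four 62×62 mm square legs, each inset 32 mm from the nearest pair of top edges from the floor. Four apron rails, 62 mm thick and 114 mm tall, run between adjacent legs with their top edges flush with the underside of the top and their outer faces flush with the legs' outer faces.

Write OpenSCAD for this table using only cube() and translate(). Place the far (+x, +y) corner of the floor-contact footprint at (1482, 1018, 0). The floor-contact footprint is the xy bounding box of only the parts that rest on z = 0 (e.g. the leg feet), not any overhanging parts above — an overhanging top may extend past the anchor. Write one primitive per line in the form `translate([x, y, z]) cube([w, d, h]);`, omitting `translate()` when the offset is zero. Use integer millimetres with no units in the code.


// leg_h = 721 - 25 = 696
// apron z = 696 - 114 = 582
translate([193, 303, 696]) cube([1321, 747, 25]);
translate([225, 335, 0]) cube([62, 62, 696]);
translate([1420, 335, 0]) cube([62, 62, 696]);
translate([225, 956, 0]) cube([62, 62, 696]);
translate([1420, 956, 0]) cube([62, 62, 696]);
translate([287, 335, 582]) cube([1133, 62, 114]);
translate([287, 956, 582]) cube([1133, 62, 114]);
translate([225, 397, 582]) cube([62, 559, 114]);
translate([1420, 397, 582]) cube([62, 559, 114]);


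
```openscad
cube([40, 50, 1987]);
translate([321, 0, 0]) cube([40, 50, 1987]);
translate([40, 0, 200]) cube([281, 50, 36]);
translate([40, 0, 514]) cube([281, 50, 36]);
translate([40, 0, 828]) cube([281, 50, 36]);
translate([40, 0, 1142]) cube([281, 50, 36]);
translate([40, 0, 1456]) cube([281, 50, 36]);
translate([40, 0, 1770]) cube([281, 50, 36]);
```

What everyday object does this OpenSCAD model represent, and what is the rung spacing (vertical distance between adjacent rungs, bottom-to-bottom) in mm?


A ladder. The rung spacing is 314 mm.

Two tall 40×50 posts with 6 short bars between them — a ladder. Adjacent rungs sit at z = 200 and z = 514, so the spacing is 514 − 200 = 314 mm.


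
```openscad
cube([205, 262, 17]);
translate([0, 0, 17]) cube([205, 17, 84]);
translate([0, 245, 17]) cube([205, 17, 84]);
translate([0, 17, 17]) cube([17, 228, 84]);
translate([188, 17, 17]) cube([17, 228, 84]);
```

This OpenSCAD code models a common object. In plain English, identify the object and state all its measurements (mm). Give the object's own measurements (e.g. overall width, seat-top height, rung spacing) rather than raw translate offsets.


An open-topped rectangular box: outside dimensions 205×262×101 mm, with a uniform wall and base thickness of 17 mm. The base is a full 205×262 slab on the floor; four walls sit on top of the base. The front and back walls (the −y and +y sides) span the full width; the two side walls fit between them.


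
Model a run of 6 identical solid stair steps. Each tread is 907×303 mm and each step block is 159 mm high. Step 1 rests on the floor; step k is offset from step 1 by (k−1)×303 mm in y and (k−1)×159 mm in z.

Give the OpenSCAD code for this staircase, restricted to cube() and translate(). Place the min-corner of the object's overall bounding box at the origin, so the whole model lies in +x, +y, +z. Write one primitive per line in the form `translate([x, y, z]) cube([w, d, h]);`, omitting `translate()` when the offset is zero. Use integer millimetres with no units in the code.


cube([907, 303, 159]);
translate([0, 303, 159]) cube([907, 303, 159]);
translate([0, 606, 318]) cube([907, 303, 159]);
translate([0, 909, 477]) cube([907, 303, 159]);
translate([0, 1212, 636]) cube([907, 303, 159]);
translate([0, 1515, 795]) cube([907, 303, 159]);


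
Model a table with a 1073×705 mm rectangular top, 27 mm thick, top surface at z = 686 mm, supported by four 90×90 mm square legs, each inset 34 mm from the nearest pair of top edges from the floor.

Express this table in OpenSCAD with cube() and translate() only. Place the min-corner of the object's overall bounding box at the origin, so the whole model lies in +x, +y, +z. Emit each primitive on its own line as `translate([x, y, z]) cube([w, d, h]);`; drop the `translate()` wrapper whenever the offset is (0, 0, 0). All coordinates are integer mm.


translate([0, 0, 659]) cube([1073, 705, 27]);
translate([34, 34, 0]) cube([90, 90, 659]);
translate([949, 34, 0]) cube([90, 90, 659]);
translate([34, 581, 0]) cube([90, 90, 659]);
translate([949, 581, 0]) cube([90, 90, 659]);


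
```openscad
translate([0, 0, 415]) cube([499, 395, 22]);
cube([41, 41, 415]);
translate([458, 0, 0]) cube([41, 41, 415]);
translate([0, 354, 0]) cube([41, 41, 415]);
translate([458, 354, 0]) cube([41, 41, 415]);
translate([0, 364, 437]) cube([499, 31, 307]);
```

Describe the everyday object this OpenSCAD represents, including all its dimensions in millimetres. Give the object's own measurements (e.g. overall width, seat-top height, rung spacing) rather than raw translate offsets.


A chair. The seat is a 499×395×22 mm slab with its top at z = 437 mm, on four 41×41 mm corner legs (flush with the seat edges, standing on z = 0). A flat backrest 31 mm thick, 307 mm tall, spans the full seat width and rises from the seat top along its +y edge, rear face flush with the rear of the seat.


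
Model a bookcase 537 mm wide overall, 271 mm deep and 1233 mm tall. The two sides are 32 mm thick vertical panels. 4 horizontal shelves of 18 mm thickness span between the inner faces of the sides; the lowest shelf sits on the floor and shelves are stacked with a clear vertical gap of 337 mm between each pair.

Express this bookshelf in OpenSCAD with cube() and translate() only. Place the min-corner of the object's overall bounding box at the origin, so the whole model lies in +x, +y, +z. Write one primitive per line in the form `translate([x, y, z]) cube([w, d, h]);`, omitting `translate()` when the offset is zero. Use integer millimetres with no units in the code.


cube([32, 271, 1233]);
translate([505, 0, 0]) cube([32, 271, 1233]);
translate([32, 0, 0]) cube([473, 271, 18]);
translate([32, 0, 355]) cube([473, 271, 18]);
translate([32, 0, 710]) cube([473, 271, 18]);
translate([32, 0, 1065]) cube([473, 271, 18]);


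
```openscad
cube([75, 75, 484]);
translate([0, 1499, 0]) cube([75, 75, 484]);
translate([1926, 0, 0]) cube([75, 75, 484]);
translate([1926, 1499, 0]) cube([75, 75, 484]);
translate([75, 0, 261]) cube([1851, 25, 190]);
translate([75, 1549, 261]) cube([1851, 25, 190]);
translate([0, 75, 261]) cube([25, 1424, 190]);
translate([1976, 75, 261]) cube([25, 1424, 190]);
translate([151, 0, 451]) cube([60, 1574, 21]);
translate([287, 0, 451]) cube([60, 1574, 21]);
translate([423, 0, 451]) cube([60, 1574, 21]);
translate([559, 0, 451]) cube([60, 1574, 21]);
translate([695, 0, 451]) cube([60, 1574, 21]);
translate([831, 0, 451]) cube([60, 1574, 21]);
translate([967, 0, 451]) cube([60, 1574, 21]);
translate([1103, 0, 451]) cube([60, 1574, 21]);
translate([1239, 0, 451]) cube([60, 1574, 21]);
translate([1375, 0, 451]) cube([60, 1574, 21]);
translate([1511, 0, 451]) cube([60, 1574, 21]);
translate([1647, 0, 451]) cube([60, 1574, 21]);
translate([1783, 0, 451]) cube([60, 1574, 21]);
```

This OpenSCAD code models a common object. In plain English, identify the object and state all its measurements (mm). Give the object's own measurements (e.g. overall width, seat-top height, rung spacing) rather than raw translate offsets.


A bed frame 2001 mm long (x) by 1574 mm wide (y). Four 75×75 mm corner posts, 484 mm tall, at the corners of the footprint. Four rails of 25 mm thickness and 190 mm height run between adjacent posts with their undersides at z = 261 mm, their outer faces flush with the outside of the frame (the two x-running rails run between the posts' inner faces; the two y-running rails run between the posts' inner faces). 13 slats, each 60 mm wide (x) and 21 mm thick, lie across the top of the two x-running rails, running the full 1574 mm width of the frame in y; along x they sit between the end posts with a 76 mm gap after the −x posts and between neighbouring slats, leaving 83 mm before the +x posts.


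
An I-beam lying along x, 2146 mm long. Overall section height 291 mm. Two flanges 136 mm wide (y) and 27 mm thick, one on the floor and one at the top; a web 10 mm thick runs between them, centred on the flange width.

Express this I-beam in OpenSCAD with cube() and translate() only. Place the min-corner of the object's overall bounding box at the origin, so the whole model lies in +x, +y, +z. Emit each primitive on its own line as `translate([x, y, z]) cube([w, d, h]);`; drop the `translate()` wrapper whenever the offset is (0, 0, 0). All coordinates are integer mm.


cube([2146, 136, 27]);
translate([0, 63, 27]) cube([2146, 10, 237]);
translate([0, 0, 264]) cube([2146, 136, 27]);


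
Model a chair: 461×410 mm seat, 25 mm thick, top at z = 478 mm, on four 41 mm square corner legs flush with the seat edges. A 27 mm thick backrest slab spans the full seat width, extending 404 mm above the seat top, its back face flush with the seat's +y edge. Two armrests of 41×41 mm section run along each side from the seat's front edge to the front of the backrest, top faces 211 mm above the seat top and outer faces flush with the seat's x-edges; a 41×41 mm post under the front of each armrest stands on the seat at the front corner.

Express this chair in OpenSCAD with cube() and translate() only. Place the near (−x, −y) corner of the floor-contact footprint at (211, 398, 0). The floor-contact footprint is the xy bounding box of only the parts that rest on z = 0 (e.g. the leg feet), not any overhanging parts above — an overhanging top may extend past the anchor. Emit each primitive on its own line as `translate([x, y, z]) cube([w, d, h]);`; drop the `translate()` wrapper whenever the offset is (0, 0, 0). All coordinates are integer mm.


translate([211, 398, 453]) cube([461, 410, 25]);
translate([211, 398, 0]) cube([41, 41, 453]);
translate([631, 398, 0]) cube([41, 41, 453]);
translate([211, 767, 0]) cube([41, 41, 453]);
translate([631, 767, 0]) cube([41, 41, 453]);
translate([211, 781, 478]) cube([461, 27, 404]);
translate([211, 398, 648]) cube([41, 383, 41]);
translate([631, 398, 648]) cube([41, 383, 41]);
translate([211, 398, 478]) cube([41, 41, 170]);
translate([631, 398, 478]) cube([41, 41, 170]);
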